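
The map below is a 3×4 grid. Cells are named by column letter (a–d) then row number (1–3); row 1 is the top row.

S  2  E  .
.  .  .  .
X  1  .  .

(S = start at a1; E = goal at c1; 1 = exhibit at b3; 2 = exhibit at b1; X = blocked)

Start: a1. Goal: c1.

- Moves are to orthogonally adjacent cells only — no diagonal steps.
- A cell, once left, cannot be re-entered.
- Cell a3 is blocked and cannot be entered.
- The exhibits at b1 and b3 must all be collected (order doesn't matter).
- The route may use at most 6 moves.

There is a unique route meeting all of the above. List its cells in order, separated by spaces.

a1 b1 b2 b3 c3 c2 c1

Any route must reach b1 and b3 and still end at c1 within 6 moves, so the order of the required stops is forced.
Route from a1: right 1 to b1, down 2 to b3, right 1 to c3, up 2 to c1 — 6 moves in all.
Check: all required cells visited; 6 ≤ 6 moves.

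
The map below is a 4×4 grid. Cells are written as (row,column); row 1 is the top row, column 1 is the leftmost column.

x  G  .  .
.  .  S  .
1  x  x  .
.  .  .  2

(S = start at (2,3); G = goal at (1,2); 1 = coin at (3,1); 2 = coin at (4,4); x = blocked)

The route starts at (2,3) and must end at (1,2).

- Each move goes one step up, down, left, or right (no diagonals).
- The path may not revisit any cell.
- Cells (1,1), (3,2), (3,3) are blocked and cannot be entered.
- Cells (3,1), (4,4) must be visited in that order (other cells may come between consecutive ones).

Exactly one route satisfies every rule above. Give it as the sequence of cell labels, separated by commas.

The waypoints must appear in the order (3,1), (4,4), with no cell reused.
Route from (2,3): left 2 to (2,1), down 2 to (4,1), right 3 to (4,4), up 3 to (1,4), left 2 to (1,2) — 12 moves in all.
Check: order respected (1 at step 3, 2 at step 7).

(2,3), (2,2), (2,1), (3,1), (4,1), (4,2), (4,3), (4,4), (3,4), (2,4), (1,4), (1,3), (1,2)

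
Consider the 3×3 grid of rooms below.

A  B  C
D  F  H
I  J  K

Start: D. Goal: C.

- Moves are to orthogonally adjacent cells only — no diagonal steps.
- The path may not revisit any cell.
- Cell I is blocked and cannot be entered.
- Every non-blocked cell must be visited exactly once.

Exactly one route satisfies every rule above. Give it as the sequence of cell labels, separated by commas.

Need to visit all 8 open cells exactly once, starting at D and ending at C.
Cell K has only two open neighbours (H and J), so the path must pass straight through it: one of those is the cell it's entered from and the other is where it exits.
Route from D: up 1 to A, right 1 to B, down 2 to J, right 1 to K, up 2 to C — 7 moves in all.
Check: all 8 open cells covered.

D, A, B, F, J, K, H, C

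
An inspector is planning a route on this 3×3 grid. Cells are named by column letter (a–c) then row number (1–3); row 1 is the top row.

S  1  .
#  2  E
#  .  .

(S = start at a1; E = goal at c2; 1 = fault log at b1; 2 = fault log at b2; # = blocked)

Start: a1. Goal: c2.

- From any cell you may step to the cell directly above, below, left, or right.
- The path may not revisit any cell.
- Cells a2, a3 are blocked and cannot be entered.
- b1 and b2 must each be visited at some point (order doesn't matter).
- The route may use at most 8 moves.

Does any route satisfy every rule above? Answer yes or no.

One route that works: a1 → b1 → b2 → c2.

yes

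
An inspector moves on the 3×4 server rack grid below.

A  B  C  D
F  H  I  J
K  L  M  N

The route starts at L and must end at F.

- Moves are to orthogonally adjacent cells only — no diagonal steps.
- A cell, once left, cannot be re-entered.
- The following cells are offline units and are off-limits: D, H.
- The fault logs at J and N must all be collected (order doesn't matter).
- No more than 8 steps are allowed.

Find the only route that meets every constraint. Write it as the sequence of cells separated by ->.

L -> M -> N -> J -> I -> C -> B -> A -> F

The budget equals the shortest possible length, so every move has to be on a shortest route through the required cells.
Route from L: 2× right (reaching N), up to J, left to I, up to C, 2× left (reaching A), down to F — 8 moves in all.
Check: all required cells visited; 8 ≤ 8 moves.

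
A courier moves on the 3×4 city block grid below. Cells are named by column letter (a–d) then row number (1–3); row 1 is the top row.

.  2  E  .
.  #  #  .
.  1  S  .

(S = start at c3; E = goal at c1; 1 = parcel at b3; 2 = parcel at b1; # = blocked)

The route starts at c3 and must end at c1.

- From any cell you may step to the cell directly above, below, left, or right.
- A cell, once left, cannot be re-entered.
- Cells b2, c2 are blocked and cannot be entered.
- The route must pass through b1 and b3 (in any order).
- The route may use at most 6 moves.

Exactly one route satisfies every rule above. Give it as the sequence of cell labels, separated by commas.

c3, b3, a3, a2, a1, b1, c1

The 6-move cap with required stops at b1, b3 leaves no slack for detours.
Route from c3: left 2 to a3, up 2 to a1, right 2 to c1 — 6 moves in all.
Check: all required cells visited; 6 ≤ 6 moves.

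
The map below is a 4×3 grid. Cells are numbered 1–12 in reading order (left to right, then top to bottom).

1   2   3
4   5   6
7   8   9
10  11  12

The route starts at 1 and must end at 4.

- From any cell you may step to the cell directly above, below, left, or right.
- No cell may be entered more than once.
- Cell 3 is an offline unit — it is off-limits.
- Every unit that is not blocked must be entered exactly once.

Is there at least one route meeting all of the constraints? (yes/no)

Colour the cells like a checkerboard: each orthogonal step flips colour, so a Hamiltonian route alternates colours. Here there are 5 cells of one colour and 6 of the other, with start on the opposite colour to the goal — the counts and endpoints can't be arranged into an alternating sequence of length 11, so no Hamiltonian route exists.

no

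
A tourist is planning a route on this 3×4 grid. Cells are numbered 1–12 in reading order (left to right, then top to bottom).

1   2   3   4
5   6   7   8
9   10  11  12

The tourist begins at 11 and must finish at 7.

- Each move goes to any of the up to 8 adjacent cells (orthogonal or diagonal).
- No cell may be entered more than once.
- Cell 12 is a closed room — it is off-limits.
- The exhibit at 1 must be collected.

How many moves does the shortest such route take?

4

Any route passes through 1 somewhere between 11 and 7. Summing Chebyshev distances along the two legs (11 → 1 → 7) gives a lower bound of 2 + 2 = 4 moves.
A route of 4 moves achieves this: 11 → 6 → 1 → 2 → 7.
Since 4 matches the lower bound, it is optimal.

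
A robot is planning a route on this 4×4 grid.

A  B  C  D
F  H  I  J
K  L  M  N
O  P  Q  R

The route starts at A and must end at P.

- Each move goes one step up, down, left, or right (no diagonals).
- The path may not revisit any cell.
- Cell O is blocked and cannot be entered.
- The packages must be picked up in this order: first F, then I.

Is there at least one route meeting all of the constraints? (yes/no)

yes

One route that works: A → F → H → I → M → Q → P.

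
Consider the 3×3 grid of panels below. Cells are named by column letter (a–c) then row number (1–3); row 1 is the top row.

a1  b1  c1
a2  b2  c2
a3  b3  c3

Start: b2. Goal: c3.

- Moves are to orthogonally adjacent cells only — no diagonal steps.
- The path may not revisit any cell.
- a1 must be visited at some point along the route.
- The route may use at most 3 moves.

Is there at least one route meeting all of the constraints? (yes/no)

Even ignoring the no-revisit rule, getting from b2 to c3 via a1 needs at least 2 + 4 = 6 moves (Manhattan distance per leg), which exceeds the 3-move limit.

no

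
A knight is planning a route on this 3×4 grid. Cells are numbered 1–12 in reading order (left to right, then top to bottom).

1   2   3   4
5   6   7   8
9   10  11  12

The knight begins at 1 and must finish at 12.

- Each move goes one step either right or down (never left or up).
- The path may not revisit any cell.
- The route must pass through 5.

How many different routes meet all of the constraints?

A right/down-only route from 1 to 12 makes exactly 2 down-moves and 3 right-moves in some order.
With no other constraints that would be C(5,2) = 10 routes.
Split at 5 and multiply the segment counts: 1→5: 1; 5→12: 4; product = 4.
That gives 4 routes.

4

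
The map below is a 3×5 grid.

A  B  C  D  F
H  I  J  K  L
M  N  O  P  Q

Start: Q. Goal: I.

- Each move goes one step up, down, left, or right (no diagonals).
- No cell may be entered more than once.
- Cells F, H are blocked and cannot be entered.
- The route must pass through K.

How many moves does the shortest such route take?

Any route passes through K somewhere between Q and I. Summing Manhattan distances along the two legs (Q → K → I) gives a lower bound of 2 + 2 = 4 moves.
A route of 4 moves achieves this: Q → L → K → J → I.
Since 4 matches the lower bound, it is optimal.

4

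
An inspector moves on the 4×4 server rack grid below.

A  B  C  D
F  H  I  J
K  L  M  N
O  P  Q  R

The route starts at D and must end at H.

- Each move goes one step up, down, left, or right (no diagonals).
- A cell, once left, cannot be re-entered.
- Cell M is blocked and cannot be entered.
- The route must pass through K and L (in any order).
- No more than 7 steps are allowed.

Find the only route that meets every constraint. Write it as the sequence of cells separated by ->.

The 7-move cap with required stops at K, L leaves no slack for detours.
Route from D: left 3 to A, down 2 to K, right 1 to L, up 1 to H — 7 moves in all.
Check: all required cells visited; 7 ≤ 7 moves.

D -> C -> B -> A -> F -> K -> L -> H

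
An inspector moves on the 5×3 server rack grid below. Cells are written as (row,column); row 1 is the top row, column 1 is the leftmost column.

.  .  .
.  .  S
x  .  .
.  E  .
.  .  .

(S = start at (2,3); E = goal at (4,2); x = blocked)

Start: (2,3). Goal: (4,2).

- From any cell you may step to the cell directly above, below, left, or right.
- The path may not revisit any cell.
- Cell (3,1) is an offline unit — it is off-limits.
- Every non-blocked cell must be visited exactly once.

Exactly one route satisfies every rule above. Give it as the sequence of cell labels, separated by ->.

Need to visit all 14 open cells exactly once, starting at (2,3) and ending at (4,2).
Route from (2,3): up 1 to (1,3), left 2 to (1,1), down 1 to (2,1), right 1 to (2,2), down 1 to (3,2), right 1 to (3,3), down 2 to (5,3), left 2 to (5,1), up 1 to (4,1), right 1 to (4,2) — 13 moves in all.
Check: all 14 open cells covered.

(2,3) -> (1,3) -> (1,2) -> (1,1) -> (2,1) -> (2,2) -> (3,2) -> (3,3) -> (4,3) -> (5,3) -> (5,2) -> (5,1) -> (4,1) -> (4,2)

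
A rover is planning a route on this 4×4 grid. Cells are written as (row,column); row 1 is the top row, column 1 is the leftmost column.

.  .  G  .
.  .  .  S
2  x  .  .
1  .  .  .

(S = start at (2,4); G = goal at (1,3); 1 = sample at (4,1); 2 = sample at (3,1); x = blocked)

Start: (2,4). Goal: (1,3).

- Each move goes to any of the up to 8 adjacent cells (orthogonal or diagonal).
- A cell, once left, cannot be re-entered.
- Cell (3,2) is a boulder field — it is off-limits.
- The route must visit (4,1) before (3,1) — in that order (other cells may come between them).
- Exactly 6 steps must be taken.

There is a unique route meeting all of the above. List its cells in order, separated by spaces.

The waypoints must appear in the order (4,1), (3,1), with no cell reused.
Route from (2,4): 2× down-left (reaching (4,2)), left to (4,1), up to (3,1), 2× up-right (reaching (1,3)) — 6 moves in all.
Check: order respected (1 at step 3, 2 at step 4); 6 moves as required.

(2,4) (3,3) (4,2) (4,1) (3,1) (2,2) (1,3)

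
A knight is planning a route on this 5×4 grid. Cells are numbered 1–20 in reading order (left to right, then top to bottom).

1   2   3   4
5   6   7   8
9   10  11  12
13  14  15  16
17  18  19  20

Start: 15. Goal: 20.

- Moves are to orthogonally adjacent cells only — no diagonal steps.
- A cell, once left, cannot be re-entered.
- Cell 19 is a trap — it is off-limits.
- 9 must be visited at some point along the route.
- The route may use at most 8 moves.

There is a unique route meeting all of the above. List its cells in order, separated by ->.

Any route must reach 9 and still end at 20 within 8 moves, so the order of the required stops is forced.
Route from 15: 2× left (reaching 13), up to 9, 3× right (reaching 12), 2× down (reaching 20) — 8 moves in all.
Check: all required cells visited; 8 ≤ 8 moves.

15 -> 14 -> 13 -> 9 -> 10 -> 11 -> 12 -> 16 -> 20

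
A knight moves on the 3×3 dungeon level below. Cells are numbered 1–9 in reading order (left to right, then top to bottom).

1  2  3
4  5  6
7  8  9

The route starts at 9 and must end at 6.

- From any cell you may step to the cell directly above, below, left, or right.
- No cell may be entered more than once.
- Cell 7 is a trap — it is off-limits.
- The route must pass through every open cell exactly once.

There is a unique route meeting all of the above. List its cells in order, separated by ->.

Need to visit all 8 open cells exactly once, starting at 9 and ending at 6.
Route from 9: left 1 to 8, up 1 to 5, left 1 to 4, up 1 to 1, right 2 to 3, down 1 to 6 — 7 moves in all.
Check: all 8 open cells covered.

9 -> 8 -> 5 -> 4 -> 1 -> 2 -> 3 -> 6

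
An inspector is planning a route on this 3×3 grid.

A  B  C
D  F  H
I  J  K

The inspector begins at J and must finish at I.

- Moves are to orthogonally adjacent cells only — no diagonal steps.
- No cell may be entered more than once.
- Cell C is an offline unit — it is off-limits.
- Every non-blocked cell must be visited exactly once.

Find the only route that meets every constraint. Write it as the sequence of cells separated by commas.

Need to visit all 8 open cells exactly once, starting at J and ending at I.
Route from J: right to K, up to H, left to F, up to B, left to A, 2× down (reaching I) — 7 moves in all.
Check: all 8 open cells covered.

J, K, H, F, B, A, D, I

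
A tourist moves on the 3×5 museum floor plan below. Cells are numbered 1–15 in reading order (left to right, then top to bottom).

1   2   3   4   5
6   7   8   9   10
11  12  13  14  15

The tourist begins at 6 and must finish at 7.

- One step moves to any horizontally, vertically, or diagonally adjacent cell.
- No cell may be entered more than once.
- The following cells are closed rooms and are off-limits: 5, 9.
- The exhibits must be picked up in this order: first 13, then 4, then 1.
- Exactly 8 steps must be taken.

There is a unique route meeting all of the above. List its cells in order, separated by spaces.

The waypoints must appear in the order 13, 4, 1, with no cell reused.
Route from 6: down-right 1 to 12, right 1 to 13, up 1 to 8, up-right 1 to 4, left 3 to 1, down-right 1 to 7 — 8 moves in all.
Check: order respected (13 at step 2, 4 at step 4, 1 at step 7); 8 moves as required.

6 12 13 8 4 3 2 1 7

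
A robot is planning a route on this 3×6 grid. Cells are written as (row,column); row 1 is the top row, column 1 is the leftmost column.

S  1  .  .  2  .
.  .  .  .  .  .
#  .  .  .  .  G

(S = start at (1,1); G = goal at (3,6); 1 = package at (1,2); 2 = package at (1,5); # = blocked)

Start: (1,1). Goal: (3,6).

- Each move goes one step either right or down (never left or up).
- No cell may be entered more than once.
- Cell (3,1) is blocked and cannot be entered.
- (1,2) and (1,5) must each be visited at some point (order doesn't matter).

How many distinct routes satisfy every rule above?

3

A right/down-only route from (1,1) to (3,6) makes exactly 2 down-moves and 5 right-moves in some order.
With no other constraints that would be C(7,2) = 21 routes.
A monotone route can only reach the required cells in the order (1,2), (1,5), so split there and multiply the segment counts (each segment already excludes blocked cells): (1,1)→(1,2): 1; (1,2)→(1,5): 1; (1,5)→(3,6): 3; product = 3.
That gives 3 routes.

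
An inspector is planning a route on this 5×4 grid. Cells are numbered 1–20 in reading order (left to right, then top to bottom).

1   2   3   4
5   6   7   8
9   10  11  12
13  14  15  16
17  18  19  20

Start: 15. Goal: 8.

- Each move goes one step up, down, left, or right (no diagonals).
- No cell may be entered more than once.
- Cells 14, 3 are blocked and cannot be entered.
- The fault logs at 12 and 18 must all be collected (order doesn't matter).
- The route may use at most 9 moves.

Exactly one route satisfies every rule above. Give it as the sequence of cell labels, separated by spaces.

The budget equals the shortest possible length, so every move has to be on a shortest route through the required cells.
Route from 15: down to 19, 2× left (reaching 17), 2× up (reaching 9), 3× right (reaching 12), up to 8 — 9 moves in all.
Check: all required cells visited; 9 ≤ 9 moves.

15 19 18 17 13 9 10 11 12 8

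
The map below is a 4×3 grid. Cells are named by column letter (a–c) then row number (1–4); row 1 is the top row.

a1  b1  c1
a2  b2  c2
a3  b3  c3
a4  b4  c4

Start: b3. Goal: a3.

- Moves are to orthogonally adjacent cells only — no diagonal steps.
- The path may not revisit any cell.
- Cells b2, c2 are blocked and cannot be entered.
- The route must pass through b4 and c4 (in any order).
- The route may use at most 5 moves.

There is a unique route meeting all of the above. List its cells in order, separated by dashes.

b3 - c3 - c4 - b4 - a4 - a3

The 5-move cap with required stops at b4, c4 leaves no slack for detours.
Route from b3: right 1 to c3, down 1 to c4, left 2 to a4, up 1 to a3 — 5 moves in all.
Check: all required cells visited; 5 ≤ 5 moves.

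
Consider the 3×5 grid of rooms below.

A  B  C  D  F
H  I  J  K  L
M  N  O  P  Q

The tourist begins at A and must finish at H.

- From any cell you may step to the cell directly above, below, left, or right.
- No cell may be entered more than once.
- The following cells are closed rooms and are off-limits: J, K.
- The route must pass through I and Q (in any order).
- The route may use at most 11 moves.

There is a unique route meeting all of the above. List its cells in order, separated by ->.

The 11-move cap with required stops at I, Q leaves no slack for detours.
Route from A: 4× right (reaching F), 2× down (reaching Q), 3× left (reaching N), up to I, left to H — 11 moves in all.
Check: all required cells visited; 11 ≤ 11 moves.

A -> B -> C -> D -> F -> L -> Q -> P -> O -> N -> I -> H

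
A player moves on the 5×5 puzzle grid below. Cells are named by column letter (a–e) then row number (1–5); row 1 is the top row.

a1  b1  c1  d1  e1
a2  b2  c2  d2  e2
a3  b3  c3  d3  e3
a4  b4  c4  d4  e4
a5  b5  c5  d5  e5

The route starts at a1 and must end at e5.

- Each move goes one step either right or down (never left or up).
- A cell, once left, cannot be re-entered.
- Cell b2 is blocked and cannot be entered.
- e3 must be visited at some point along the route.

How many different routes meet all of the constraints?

A right/down-only route from a1 to e5 makes exactly 4 down-moves and 4 right-moves in some order.
With no other constraints that would be C(8,4) = 70 routes.
Split at e3 and multiply the segment counts (each segment already excludes blocked cells): a1→e3: 7; e3→e5: 1; product = 7.
That gives 7 routes.

7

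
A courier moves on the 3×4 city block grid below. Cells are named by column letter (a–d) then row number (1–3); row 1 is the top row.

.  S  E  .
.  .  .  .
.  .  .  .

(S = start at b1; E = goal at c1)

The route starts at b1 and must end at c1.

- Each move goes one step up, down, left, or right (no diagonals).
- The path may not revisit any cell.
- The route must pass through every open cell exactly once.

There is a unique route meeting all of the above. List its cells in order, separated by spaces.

Need to visit all 12 open cells exactly once, starting at b1 and ending at c1.
Route from b1: left 1 to a1, down 2 to a3, right 1 to b3, up 1 to b2, right 1 to c2, down 1 to c3, right 1 to d3, up 2 to d1, left 1 to c1 — 11 moves in all.
Check: all 12 open cells covered.

b1 a1 a2 a3 b3 b2 c2 c3 d3 d2 d1 c1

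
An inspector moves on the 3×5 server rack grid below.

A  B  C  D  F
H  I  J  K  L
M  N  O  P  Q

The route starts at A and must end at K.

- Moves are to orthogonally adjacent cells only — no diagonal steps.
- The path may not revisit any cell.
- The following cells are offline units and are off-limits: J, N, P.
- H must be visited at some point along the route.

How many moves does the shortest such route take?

6

Any route passes through H somewhere between A and K. Summing Manhattan distances along the two legs (A → H → K) gives a lower bound of 1 + 3 = 4 moves.
That bound ignores the blocked cells. Measuring each leg by the fewest moves that actually steer around them (A→H: 1; H→K: 5) raises the lower bound to 6.
A route of 6 moves exists: A → H → I → B → C → D → K.
Since 6 matches that lower bound, it is optimal.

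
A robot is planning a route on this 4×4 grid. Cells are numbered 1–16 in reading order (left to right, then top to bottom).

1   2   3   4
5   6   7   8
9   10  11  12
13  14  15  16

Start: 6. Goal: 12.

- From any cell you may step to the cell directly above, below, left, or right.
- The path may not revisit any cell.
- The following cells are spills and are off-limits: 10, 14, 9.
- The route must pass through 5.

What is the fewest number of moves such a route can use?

7

Any route passes through 5 somewhere between 6 and 12. Summing Manhattan distances along the two legs (6 → 5 → 12) gives a lower bound of 1 + 4 = 5 moves.
The shortest route satisfying every rule uses 7 moves: 6 → 5 → 1 → 2 → 3 → 7 → 11 → 12.
The no-revisit rule (legs can't share cells) pushes the minimum above the 5-move bound; an exhaustive check rules out every length from 5 to 6, leaving 7 as the minimum.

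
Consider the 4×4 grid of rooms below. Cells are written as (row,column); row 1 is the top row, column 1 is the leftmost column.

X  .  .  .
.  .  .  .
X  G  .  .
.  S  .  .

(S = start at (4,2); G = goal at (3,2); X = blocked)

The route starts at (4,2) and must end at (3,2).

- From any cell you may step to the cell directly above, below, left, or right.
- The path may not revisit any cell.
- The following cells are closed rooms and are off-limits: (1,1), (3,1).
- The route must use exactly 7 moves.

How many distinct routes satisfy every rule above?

Need simple routes of exactly 7 moves from (4,2) to (3,2) (Manhattan distance 1, so 3 moves are spent on a detour and 3 undoing it).
Enumerating: (4,2) (4,3) (3,3) (2,3) (1,3) (1,2) (2,2) (3,2) | (4,2) (4,3) (3,3) (3,4) (2,4) (2,3) (2,2) (3,2) | (4,2) (4,3) (4,4) (3,4) (2,4) (2,3) (3,3) (3,2) | (4,2) (4,3) (4,4) (3,4) (2,4) (2,3) (2,2) (3,2) | (4,2) (4,3) (4,4) (3,4) (3,3) (2,3) (2,2) (3,2).
That gives 5 routes.

5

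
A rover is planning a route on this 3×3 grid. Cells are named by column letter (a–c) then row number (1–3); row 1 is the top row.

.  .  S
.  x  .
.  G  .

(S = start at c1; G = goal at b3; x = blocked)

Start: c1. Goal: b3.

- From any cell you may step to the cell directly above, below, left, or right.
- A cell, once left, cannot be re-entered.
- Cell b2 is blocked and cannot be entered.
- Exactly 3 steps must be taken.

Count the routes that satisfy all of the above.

Need simple routes of exactly 3 moves from c1 to b3 (Manhattan distance 3, so 0 moves are spent on a detour and 0 undoing it).
Enumerating: c1 c2 c3 b3.
That gives 1 route.

1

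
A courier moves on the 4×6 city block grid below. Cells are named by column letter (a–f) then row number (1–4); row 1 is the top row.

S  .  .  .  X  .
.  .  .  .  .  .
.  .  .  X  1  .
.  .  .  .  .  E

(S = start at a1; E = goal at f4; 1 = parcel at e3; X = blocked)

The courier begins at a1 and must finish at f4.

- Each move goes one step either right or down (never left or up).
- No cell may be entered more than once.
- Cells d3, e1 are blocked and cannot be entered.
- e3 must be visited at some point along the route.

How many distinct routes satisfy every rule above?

A right/down-only route from a1 to f4 makes exactly 3 down-moves and 5 right-moves in some order.
With no other constraints that would be C(8,3) = 56 routes.
Split at e3 and multiply the segment counts (each segment already excludes blocked cells): a1→e3: 4; e3→f4: 2; product = 8.
That gives 8 routes.

8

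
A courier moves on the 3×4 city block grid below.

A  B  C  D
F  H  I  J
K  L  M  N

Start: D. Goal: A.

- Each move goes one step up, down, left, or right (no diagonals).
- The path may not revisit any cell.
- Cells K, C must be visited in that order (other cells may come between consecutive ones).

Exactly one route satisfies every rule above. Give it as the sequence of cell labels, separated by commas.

D, J, N, M, L, K, F, H, I, C, B, A

The waypoints must appear in the order K, C, with no cell reused.
Route from D: 2× down (reaching N), 3× left (reaching K), up to F, 2× right (reaching I), up to C, 2× left (reaching A) — 11 moves in all.
Check: order respected (K at step 5, C at step 9).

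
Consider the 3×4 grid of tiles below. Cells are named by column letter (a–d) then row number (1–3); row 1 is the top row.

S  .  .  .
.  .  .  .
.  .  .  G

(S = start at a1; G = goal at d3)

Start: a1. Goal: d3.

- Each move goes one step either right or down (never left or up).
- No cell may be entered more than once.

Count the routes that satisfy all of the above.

A right/down-only route from a1 to d3 makes exactly 2 down-moves and 3 right-moves in some order.
With no other constraints that would be C(5,2) = 10 routes.
That gives 10 routes.

10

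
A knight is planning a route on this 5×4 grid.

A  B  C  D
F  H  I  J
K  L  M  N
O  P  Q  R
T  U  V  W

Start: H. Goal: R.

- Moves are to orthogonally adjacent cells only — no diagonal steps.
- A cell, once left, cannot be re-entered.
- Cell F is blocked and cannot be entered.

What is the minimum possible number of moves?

The Manhattan distance from H to R is |2−4| + |2−4| = 4, so at least 4 moves are needed.
A route of 4 moves achieves this: H → L → P → Q → R.
Since 4 matches the lower bound, it is optimal.

4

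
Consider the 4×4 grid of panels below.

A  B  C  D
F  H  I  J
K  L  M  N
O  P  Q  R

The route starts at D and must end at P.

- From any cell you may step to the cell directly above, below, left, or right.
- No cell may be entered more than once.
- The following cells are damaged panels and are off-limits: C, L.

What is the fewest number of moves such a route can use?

The Manhattan distance from D to P is |1−4| + |4−2| = 5, so at least 5 moves are needed.
A route of 5 moves achieves this: D → J → N → R → Q → P.
Since 5 matches the lower bound, it is optimal.

5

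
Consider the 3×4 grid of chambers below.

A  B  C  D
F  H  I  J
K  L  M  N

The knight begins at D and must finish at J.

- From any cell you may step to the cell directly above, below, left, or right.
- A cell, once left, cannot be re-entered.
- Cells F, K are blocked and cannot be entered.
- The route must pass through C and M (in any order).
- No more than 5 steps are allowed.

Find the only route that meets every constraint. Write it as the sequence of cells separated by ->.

D -> C -> I -> M -> N -> J

The budget equals the shortest possible length, so every move has to be on a shortest route through the required cells.
Route from D: left 1 to C, down 2 to M, right 1 to N, up 1 to J — 5 moves in all.
Check: all required cells visited; 5 ≤ 5 moves.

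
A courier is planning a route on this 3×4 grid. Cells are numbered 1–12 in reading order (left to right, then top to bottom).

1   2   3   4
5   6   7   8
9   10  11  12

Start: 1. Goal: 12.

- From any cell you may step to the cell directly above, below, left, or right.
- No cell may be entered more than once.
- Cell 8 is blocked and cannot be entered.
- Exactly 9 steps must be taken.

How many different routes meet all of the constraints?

Need simple routes of exactly 9 moves from 1 to 12 (Manhattan distance 5, so 2 moves are spent on a detour and 2 undoing it).
Enumerating: 1 5 9 10 6 2 3 7 11 12 | 1 2 3 7 6 5 9 10 11 12.
That gives 2 routes.

2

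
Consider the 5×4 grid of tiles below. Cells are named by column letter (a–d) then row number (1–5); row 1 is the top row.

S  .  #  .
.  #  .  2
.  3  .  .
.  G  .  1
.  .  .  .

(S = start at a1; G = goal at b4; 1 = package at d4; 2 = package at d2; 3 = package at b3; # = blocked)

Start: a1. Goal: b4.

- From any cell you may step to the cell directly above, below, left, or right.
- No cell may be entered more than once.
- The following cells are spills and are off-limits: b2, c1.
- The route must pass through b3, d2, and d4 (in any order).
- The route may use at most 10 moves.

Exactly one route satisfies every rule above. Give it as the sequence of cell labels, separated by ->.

a1 -> a2 -> a3 -> b3 -> c3 -> c2 -> d2 -> d3 -> d4 -> c4 -> b4

The 10-move cap with required stops at b3, d2, d4 leaves no slack for detours.
Route from a1: down 2 to a3, right 2 to c3, up 1 to c2, right 1 to d2, down 2 to d4, left 2 to b4 — 10 moves in all.
Check: all required cells visited; 10 ≤ 10 moves.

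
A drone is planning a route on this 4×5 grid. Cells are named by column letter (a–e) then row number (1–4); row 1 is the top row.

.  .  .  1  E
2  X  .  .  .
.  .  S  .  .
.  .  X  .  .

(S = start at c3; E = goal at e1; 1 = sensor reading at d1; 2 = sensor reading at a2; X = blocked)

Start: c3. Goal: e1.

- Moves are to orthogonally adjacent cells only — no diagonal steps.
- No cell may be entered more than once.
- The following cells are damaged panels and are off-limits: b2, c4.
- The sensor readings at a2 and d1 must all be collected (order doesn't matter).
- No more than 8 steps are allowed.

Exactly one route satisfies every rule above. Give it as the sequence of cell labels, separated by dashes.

c3 - b3 - a3 - a2 - a1 - b1 - c1 - d1 - e1

Any route must reach a2 and d1 and still end at e1 within 8 moves, so the order of the required stops is forced.
Route from c3: 2× left (reaching a3), 2× up (reaching a1), 4× right (reaching e1) — 8 moves in all.
Check: all required cells visited; 8 ≤ 8 moves.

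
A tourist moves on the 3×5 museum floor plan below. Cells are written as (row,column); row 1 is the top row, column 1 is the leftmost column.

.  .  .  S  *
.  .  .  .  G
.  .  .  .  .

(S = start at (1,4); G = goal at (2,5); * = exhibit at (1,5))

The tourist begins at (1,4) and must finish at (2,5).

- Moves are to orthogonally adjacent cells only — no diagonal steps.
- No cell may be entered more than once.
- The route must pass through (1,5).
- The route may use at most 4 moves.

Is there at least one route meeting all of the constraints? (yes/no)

One route that works: (1,4) → (1,5) → (2,5).

yes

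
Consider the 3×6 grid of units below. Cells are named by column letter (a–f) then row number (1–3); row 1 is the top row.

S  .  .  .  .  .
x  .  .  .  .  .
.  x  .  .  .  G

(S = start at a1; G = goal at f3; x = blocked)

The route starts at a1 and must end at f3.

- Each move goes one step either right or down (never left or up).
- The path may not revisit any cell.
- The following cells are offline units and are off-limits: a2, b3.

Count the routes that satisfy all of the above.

A right/down-only route from a1 to f3 makes exactly 2 down-moves and 5 right-moves in some order.
With no other constraints that would be C(7,2) = 21 routes.
Subtract routes through each blocked cell (inclusion–exclusion for overlaps): − through a2: 6 − through b3: 3 + through a2&b3: 2 → 14.
That gives 14 routes.

14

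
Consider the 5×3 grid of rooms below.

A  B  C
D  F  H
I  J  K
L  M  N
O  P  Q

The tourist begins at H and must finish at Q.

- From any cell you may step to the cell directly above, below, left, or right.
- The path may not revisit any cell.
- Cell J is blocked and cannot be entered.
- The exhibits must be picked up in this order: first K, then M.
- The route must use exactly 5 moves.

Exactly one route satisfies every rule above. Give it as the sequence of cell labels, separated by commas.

The waypoints must appear in the order K, M, with no cell reused.
Route from H: 2× down (reaching N), left to M, down to P, right to Q — 5 moves in all.
Check: order respected (K at step 1, M at step 3); 5 moves as required.

H, K, N, M, P, Q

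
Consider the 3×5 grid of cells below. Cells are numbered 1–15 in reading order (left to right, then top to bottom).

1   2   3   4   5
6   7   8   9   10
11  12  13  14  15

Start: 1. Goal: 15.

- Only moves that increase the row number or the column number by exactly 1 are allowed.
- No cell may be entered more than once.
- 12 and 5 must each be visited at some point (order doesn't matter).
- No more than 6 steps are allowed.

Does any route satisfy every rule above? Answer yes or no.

no

12 is below but to the left of 5: going 5 → 12 would need a leftward move and 12 → 5 an upward move, so no right/down-only route can visit both required cells.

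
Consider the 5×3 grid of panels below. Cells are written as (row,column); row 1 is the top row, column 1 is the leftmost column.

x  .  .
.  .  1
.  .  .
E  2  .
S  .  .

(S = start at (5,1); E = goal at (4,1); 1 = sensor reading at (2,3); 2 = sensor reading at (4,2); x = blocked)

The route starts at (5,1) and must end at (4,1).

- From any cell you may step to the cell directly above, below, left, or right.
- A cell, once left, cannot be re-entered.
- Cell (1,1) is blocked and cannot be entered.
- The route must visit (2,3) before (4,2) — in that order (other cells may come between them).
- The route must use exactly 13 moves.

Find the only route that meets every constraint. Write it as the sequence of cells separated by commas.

(5,1), (5,2), (5,3), (4,3), (3,3), (2,3), (1,3), (1,2), (2,2), (2,1), (3,1), (3,2), (4,2), (4,1)

The waypoints must appear in the order (2,3), (4,2), with no cell reused.
Route from (5,1): 2× right (reaching (5,3)), 4× up (reaching (1,3)), left to (1,2), down to (2,2), left to (2,1), down to (3,1), right to (3,2), down to (4,2), left to (4,1) — 13 moves in all.
Check: order respected (1 at step 5, 2 at step 12); 13 moves as required.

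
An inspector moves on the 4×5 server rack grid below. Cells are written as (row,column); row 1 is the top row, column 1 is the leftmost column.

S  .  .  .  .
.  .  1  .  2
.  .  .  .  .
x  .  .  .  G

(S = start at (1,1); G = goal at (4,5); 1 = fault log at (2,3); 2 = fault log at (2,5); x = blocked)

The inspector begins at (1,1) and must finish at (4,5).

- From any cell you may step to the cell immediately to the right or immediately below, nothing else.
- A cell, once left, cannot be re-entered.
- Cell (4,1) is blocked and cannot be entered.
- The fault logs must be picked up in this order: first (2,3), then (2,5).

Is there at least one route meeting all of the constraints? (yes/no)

One route that works: (1,1) → (2,1) → (2,2) → (2,3) → (2,4) → (2,5) → (3,5) → (4,5).

yes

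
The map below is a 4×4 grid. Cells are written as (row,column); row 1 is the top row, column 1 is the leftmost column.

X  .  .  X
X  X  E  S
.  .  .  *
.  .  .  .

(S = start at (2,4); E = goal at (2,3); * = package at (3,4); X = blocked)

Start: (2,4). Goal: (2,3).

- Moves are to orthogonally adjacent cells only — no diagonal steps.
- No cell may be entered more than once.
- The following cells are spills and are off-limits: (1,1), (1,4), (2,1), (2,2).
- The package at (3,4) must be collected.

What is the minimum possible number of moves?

Any route passes through (3,4) somewhere between (2,4) and (2,3). Summing Manhattan distances along the two legs ((2,4) → (3,4) → (2,3)) gives a lower bound of 1 + 2 = 3 moves.
A route of 3 moves achieves this: (2,4) → (3,4) → (3,3) → (2,3).
Since 3 matches the lower bound, it is optimal.

3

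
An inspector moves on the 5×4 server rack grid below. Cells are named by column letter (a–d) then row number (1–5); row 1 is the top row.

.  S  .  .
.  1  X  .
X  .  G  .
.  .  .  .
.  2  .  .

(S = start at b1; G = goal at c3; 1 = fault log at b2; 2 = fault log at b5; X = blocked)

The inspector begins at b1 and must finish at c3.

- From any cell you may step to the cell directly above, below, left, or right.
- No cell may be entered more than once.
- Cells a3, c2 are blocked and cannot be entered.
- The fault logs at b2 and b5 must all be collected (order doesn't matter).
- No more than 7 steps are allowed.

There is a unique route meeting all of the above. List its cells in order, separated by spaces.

The budget equals the shortest possible length, so every move has to be on a shortest route through the required cells.
Route from b1: 4× down (reaching b5), right to c5, 2× up (reaching c3) — 7 moves in all.
Check: all required cells visited; 7 ≤ 7 moves.

b1 b2 b3 b4 b5 c5 c4 c3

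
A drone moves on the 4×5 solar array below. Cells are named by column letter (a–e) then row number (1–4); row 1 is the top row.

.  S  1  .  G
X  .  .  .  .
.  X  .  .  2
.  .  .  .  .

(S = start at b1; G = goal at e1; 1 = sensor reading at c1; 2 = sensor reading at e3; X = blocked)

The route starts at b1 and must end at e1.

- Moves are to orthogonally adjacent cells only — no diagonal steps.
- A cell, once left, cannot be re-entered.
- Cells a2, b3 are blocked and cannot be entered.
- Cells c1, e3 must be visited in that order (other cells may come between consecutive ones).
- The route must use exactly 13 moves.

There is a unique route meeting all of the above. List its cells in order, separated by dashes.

b1 - b2 - c2 - c1 - d1 - d2 - d3 - c3 - c4 - d4 - e4 - e3 - e2 - e1

The waypoints must appear in the order c1, e3, with no cell reused.
Route from b1: down to b2, right to c2, up to c1, right to d1, 2× down (reaching d3), left to c3, down to c4, 2× right (reaching e4), 3× up (reaching e1) — 13 moves in all.
Check: order respected (1 at step 3, 2 at step 11); 13 moves as required.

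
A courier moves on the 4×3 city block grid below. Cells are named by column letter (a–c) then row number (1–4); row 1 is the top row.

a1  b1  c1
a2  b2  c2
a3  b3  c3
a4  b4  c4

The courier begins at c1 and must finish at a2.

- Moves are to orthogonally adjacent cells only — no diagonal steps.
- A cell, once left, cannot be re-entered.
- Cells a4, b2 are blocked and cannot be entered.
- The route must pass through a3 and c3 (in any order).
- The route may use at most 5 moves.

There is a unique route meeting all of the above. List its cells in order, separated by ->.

The 5-move cap with required stops at a3, c3 leaves no slack for detours.
Route from c1: down 2 to c3, left 2 to a3, up 1 to a2 — 5 moves in all.
Check: all required cells visited; 5 ≤ 5 moves.

c1 -> c2 -> c3 -> b3 -> a3 -> a2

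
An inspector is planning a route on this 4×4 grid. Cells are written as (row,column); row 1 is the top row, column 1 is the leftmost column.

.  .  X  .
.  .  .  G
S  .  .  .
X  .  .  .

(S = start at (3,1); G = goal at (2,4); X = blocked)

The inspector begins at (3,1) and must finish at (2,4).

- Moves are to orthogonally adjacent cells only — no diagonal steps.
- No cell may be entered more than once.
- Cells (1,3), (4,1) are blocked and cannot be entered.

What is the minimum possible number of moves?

4

The Manhattan distance from (3,1) to (2,4) is |3−2| + |1−4| = 4, so at least 4 moves are needed.
A route of 4 moves achieves this: (3,1) → (2,1) → (2,2) → (2,3) → (2,4).
Since 4 matches the lower bound, it is optimal.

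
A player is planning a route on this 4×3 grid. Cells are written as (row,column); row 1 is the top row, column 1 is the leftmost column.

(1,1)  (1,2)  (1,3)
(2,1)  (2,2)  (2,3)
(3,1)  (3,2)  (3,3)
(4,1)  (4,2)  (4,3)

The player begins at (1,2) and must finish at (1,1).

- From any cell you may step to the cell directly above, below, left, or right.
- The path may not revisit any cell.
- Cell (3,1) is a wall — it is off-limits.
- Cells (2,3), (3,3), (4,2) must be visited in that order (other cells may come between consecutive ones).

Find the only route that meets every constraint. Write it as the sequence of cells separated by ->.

(1,2) -> (1,3) -> (2,3) -> (3,3) -> (4,3) -> (4,2) -> (3,2) -> (2,2) -> (2,1) -> (1,1)

The waypoints must appear in the order (2,3), (3,3), (4,2), with no cell reused.
Route from (1,2): right to (1,3), 3× down (reaching (4,3)), left to (4,2), 2× up (reaching (2,2)), left to (2,1), up to (1,1) — 9 moves in all.
Check: order respected ((2,3) at step 2, (3,3) at step 3, (4,2) at step 5).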